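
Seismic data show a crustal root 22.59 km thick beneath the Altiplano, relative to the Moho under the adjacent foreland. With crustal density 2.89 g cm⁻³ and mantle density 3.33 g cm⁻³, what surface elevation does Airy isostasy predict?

Equating mass per unit area of the two columns: ρ_c h = (ρ_m − ρ_c) r.
h = r (ρ_m − ρ_c) / ρ_c = 22.59 km × (3.33 − 2.89) / 2.89 = 3.44 km.

3.44 km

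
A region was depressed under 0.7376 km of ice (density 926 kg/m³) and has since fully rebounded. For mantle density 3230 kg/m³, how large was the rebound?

Removing the load lets mantle flow back in; uplift u satisfies ρ_ice t = ρ_m u.
u = t ρ_ice/ρ_m = 0.7376 km × 926/3230 = 0.211 km.

0.211 km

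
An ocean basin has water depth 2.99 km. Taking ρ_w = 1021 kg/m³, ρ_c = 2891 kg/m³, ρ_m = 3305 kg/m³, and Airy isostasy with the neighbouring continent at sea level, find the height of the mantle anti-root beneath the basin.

13.5 km

In Airy isostatic equilibrium: replacing crust with seawater at the top is compensated by replacing crust with mantle at the base: d (ρ_c − ρ_w) = a (ρ_m − ρ_c).
a = d (ρ_c − ρ_w)/(ρ_m − ρ_c) = 2.99 km × 1870/414 = 13.5 km.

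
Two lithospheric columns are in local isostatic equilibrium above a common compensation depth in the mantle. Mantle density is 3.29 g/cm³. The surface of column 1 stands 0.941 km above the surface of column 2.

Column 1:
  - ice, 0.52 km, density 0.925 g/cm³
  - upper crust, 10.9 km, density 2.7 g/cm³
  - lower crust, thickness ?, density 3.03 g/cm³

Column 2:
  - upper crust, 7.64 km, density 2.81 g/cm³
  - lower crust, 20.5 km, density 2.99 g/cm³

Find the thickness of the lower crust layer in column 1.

Take the compensation level at the base of the deeper column (depth z_c below the surface of column 1) and equate Σ ρ_i t_i down to z_c; mantle fills any gap and the z_c terms cancel.
Column 1: 0.52×0.925 + 10.9×2.7 + x×3.03 + (z_c − 11.42 − x)×3.29
Column 2: 0.941×0 + 7.64×2.81 + 20.5×2.99 + (z_c − 0.941 − 28.14)×3.29
The z_c×3.29 term appears on both sides and cancels. Collect the known terms of each column as K = Σ(ρt)_known − 3.29 × (depth of known layers): K_1 = 29.911 − 3.29×11.42 = −7.6608; K_2 = 82.7634 − 3.29×(0.941 + 28.14) = −12.91309.
Balance: K_1 − x×(3.29 − 3.03) = K_2, so x = (K_1 − K_2)/(3.29 − 3.03) = 5.25229/0.26 = 20.2 km.

20.2 km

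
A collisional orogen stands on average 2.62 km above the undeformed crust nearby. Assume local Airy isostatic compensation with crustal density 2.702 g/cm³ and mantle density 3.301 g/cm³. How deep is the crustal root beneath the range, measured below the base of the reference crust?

In Airy isostatic equilibrium: the weight of the topography is balanced by the buoyancy of the root, ρ_c h = (ρ_m − ρ_c) r.
r = h · ρ_c / (ρ_m − ρ_c) = 2.62 km × 2.702 / (3.301 − 2.702) = 11.8 km.

11.8 km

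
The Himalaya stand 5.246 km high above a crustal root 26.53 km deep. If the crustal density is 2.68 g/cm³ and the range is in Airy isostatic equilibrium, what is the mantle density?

3.21 g/cm³

Airy balance: ρ_c h = (ρ_m − ρ_c) r → ρ_m = ρ_c (1 + h/r).
ρ_m = 2.68 × (1 + 5.246 km/26.53 km) = 3.21 g/cm³.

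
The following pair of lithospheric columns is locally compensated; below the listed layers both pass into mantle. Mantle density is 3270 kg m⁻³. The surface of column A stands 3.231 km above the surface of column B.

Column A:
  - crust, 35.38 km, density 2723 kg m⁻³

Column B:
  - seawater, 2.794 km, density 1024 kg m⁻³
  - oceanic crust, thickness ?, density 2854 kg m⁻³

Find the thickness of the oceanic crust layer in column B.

6.04 km

Take the compensation level at the base of the deeper column (depth z_c below the surface of column A) and equate Σ ρ_i t_i down to z_c; mantle fills any gap and the z_c terms cancel.
Column A: 35.38×2723 + (z_c − 35.38)×3270
Column B: 3.231×0 + 2.794×1024 + x×2854 + (z_c − 3.231 − 2.794 − x)×3270
The z_c×3270 term appears on both sides and cancels. Collect the known terms of each column as K = Σ(ρt)_known − 3270 × (depth of known layers): K_A = 96339.74 − 3270×35.38 = −19352.86; K_B = 2861.056 − 3270×(3.231 + 2.794) = −16840.694.
Balance: K_A = K_B − x×(3270 − 2854), so x = (K_B − K_A)/(3270 − 2854) = 2512.17/416 = 6.04 km.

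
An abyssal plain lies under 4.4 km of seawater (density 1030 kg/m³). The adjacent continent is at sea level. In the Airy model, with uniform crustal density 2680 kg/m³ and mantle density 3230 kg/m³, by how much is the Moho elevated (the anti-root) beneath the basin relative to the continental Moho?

13.2 km

By Archimedes' principle applied to the lithosphere: replacing crust with seawater at the top is compensated by replacing crust with mantle at the base: d (ρ_c − ρ_w) = a (ρ_m − ρ_c).
a = d (ρ_c − ρ_w)/(ρ_m − ρ_c) = 4.4 km × 1650/550 = 13.2 km.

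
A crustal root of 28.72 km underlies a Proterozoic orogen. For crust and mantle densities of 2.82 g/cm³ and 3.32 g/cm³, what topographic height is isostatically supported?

By Archimedes' principle applied to the lithosphere: ρ_c h = (ρ_m − ρ_c) r.
h = r (ρ_m − ρ_c) / ρ_c = 28.72 km × (3.32 − 2.82) / 2.82 = 5.09 km.

5.09 km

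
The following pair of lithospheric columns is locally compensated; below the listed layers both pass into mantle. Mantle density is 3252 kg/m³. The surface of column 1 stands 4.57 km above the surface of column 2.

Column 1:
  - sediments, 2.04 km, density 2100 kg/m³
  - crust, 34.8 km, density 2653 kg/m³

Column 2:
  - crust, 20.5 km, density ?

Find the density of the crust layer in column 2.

2850 kg/m³

Take the compensation level at the base of the deeper column (depth z_c below the surface of column 1) and equate Σ ρ_i t_i down to z_c; mantle fills any gap and the z_c terms cancel.
Column 1: 2.04×2100 + 34.8×2653 + (z_c − 36.84)×3252
Column 2: 4.57×0 + 20.5×ρ + (z_c − 4.57 − 20.5)×3252
The z_c×3252 term appears on both sides and cancels. Collect the known terms of each column as K = Σ(ρt)_known − 3252 × (depth of known layers): K_1 = 96608.4 − 3252×36.84 = −23195.28; K_2 = 0 − 3252×(4.57 + 20.5) = −81527.64.
Balance: K_1 = K_2 + 20.5×ρ, so ρ = (K_1 − K_2)/20.5 = 58332.4/20.5 = 2850 kg/m³.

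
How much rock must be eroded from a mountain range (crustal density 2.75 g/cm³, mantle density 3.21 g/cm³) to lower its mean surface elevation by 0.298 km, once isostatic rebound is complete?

2.08 km

Net drop Δ = e − u = e − e ρ_c/ρ_m = e (ρ_m − ρ_c)/ρ_m.
e = Δ ρ_m/(ρ_m − ρ_c) = 0.298 km × 3.21/0.46 = 2.08 km.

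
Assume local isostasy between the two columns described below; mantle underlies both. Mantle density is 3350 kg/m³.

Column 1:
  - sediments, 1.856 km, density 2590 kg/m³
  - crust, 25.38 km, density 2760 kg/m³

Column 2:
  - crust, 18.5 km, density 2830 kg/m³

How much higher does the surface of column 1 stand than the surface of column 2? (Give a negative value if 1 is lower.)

2.02 km

For any compensation level in the mantle, the mantle terms cancel and isostasy reduces to e = (Σt_1 − Σt_2) − (Σ(ρt)_1 − Σ(ρt)_2) / ρ_m.
Σt_1 = 27.236 km; Σt_2 = 18.5 km; Σ(ρt)_1 = 74855.84; Σ(ρt)_2 = 52355 (in km·kg/m³).
e = (27.236 − 18.5) − (74855.84 − 52355) / 3350 = 2.02 km.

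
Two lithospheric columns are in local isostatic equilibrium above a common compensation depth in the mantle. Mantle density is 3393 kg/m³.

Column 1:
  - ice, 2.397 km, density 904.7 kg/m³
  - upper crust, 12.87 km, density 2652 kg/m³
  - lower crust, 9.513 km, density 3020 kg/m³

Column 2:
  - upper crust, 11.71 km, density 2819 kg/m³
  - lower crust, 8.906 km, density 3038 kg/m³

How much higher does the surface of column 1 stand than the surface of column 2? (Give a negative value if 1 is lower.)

For any compensation level in the mantle, the mantle terms cancel and isostasy reduces to e = (Σt_1 − Σt_2) − (Σ(ρt)_1 − Σ(ρt)_2) / ρ_m.
Σt_1 = 24.78 km; Σt_2 = 20.616 km; Σ(ρt)_1 = 65029.0659; Σ(ρt)_2 = 60066.918 (in km·kg/m³).
e = (24.78 − 20.616) − (65029.0659 − 60066.918) / 3393 = 2.7 km.

2.7 km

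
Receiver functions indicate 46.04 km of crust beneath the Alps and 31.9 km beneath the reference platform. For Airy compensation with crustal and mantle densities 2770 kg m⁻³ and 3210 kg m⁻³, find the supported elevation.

1.94 km

Excess crust Δ = 46.04 km − 31.9 km = 14.14 km, split between elevation h and root r with h + r = Δ.
Airy balance ρ_c h = (ρ_m − ρ_c) r gives r = h ρ_c/(ρ_m − ρ_c), so h (1 + ρ_c/(ρ_m − ρ_c)) = Δ, i.e. h = Δ (ρ_m − ρ_c)/ρ_m.
h = 14.14 km × 440/3210 = 1.94 km.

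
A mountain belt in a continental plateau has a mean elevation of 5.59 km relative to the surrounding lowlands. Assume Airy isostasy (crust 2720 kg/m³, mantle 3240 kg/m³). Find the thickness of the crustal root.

Equating mass per unit area of the two columns: the weight of the topography is balanced by the buoyancy of the root, ρ_c h = (ρ_m − ρ_c) r.
r = h · ρ_c / (ρ_m − ρ_c) = 5.59 km × 2720 / (3240 − 2720) = 29.2 km.

29.2 km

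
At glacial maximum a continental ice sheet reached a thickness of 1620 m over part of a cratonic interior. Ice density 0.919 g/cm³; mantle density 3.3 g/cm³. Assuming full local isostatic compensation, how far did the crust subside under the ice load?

451 m

Isostatic balance requires: the ice load ρ_ice t is balanced by mantle displaced below, ρ_m s.
s = t ρ_ice / ρ_m = 1620 m × 0.919/3.3 = 451 m.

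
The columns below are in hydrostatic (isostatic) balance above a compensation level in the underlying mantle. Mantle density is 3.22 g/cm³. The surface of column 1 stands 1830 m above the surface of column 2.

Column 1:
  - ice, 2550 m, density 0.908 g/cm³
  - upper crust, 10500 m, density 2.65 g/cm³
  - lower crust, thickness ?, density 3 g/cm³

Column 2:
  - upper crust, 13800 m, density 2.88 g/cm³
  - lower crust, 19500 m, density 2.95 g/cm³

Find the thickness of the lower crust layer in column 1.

18000 m

Take the compensation level at the base of the deeper column (depth z_c below the surface of column 1) and equate Σ ρ_i t_i down to z_c; mantle fills any gap and the z_c terms cancel.
Column 1: 2550×0.908 + 10500×2.65 + x×3 + (z_c − 13050 − x)×3.22
Column 2: 1830×0 + 13800×2.88 + 19500×2.95 + (z_c − 1830 − 33300)×3.22
The z_c×3.22 term appears on both sides and cancels. Collect the known terms of each column as K = Σ(ρt)_known − 3.22 × (depth of known layers): K_1 = 30140.4 − 3.22×13050 = −11880.6; K_2 = 97269 − 3.22×(1830 + 33300) = −15849.6.
Balance: K_1 − x×(3.22 − 3) = K_2, so x = (K_1 − K_2)/(3.22 − 3) = 3969/0.22 = 18000 m.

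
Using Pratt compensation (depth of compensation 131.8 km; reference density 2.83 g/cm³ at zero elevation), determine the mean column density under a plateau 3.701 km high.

2.75 g/cm³

Pratt balance: ρ_ref D = ρ (D + h).
ρ = ρ_ref D/(D + h) = 2.83 × 131.8 km/(131.8 km + 3.701 km) = 2.75 g/cm³.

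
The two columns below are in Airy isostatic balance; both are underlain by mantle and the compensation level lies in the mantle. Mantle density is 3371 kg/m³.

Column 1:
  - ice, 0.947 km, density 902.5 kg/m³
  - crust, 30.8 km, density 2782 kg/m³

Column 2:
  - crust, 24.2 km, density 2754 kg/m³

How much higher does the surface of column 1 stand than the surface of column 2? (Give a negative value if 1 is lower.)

For any compensation level in the mantle, the mantle terms cancel and isostasy reduces to e = (Σt_1 − Σt_2) − (Σ(ρt)_1 − Σ(ρt)_2) / ρ_m.
Σt_1 = 31.747 km; Σt_2 = 24.2 km; Σ(ρt)_1 = 86540.2675; Σ(ρt)_2 = 66646.8 (in km·kg/m³).
e = (31.747 − 24.2) − (86540.2675 − 66646.8) / 3371 = 1.65 km.

1.65 km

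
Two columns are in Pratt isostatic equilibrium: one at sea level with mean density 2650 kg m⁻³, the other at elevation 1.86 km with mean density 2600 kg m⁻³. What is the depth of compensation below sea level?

96.7 km

ρ_ref D = ρ (D + h) → D (ρ_ref − ρ) = ρ h.
D = ρ h/(ρ_ref − ρ) = 2600 × 1.86 km/(2650 − 2600) = 96.7 km.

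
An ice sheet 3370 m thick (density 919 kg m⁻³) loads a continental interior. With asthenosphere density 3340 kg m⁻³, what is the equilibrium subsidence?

927 m

In Airy isostatic equilibrium: the ice load ρ_ice t is balanced by mantle displaced below, ρ_m s.
s = t ρ_ice / ρ_m = 3370 m × 919/3340 = 927 m.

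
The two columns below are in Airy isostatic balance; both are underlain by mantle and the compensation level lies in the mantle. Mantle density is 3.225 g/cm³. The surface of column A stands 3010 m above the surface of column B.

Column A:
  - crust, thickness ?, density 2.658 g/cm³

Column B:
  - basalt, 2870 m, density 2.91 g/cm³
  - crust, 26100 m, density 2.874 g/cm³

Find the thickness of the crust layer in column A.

34900 m

Take the compensation level at the base of the deeper column (depth z_c below the surface of column A) and equate Σ ρ_i t_i down to z_c; mantle fills any gap and the z_c terms cancel.
Column A: x×2.658 + (z_c − 0 − x)×3.225
Column B: 3010×0 + 2870×2.91 + 26100×2.874 + (z_c − 3010 − 28970)×3.225
The z_c×3.225 term appears on both sides and cancels. Collect the known terms of each column as K = Σ(ρt)_known − 3.225 × (depth of known layers): K_A = 0 − 3.225×0 = 0; K_B = 83363.1 − 3.225×(3010 + 28970) = −19772.4.
Balance: K_A − x×(3.225 − 2.658) = K_B, so x = (K_A − K_B)/(3.225 − 2.658) = 19772.4/0.567 = 34900 m.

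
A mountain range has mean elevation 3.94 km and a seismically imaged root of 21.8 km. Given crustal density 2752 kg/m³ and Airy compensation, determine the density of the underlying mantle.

3250 kg/m³

Airy balance: ρ_c h = (ρ_m − ρ_c) r → ρ_m = ρ_c (1 + h/r).
ρ_m = 2752 × (1 + 3.94 km/21.8 km) = 3250 kg/m³.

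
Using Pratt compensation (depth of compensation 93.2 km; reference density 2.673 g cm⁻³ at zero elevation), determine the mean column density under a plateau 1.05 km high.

2.64 g cm⁻³

Pratt balance: ρ_ref D = ρ (D + h).
ρ = ρ_ref D/(D + h) = 2.673 × 93.2 km/(93.2 km + 1.05 km) = 2.64 g cm⁻³.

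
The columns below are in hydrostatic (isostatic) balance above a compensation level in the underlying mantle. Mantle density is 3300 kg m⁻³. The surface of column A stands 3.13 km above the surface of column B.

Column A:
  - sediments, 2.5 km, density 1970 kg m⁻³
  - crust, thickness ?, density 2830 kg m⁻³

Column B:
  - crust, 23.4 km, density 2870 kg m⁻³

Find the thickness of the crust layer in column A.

Take the compensation level at the base of the deeper column (depth z_c below the surface of column A) and equate Σ ρ_i t_i down to z_c; mantle fills any gap and the z_c terms cancel.
Column A: 2.5×1970 + x×2830 + (z_c − 2.5 − x)×3300
Column B: 3.13×0 + 23.4×2870 + (z_c − 3.13 − 23.4)×3300
The z_c×3300 term appears on both sides and cancels. Collect the known terms of each column as K = Σ(ρt)_known − 3300 × (depth of known layers): K_A = 4925 − 3300×2.5 = −3325; K_B = 67158 − 3300×(3.13 + 23.4) = −20391.
Balance: K_A − x×(3300 − 2830) = K_B, so x = (K_A − K_B)/(3300 − 2830) = 17066/470 = 36.3 km.

36.3 km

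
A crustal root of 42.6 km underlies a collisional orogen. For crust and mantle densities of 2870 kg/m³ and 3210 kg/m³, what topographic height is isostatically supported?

In Airy isostatic equilibrium: ρ_c h = (ρ_m − ρ_c) r.
h = r (ρ_m − ρ_c) / ρ_c = 42.6 km × (3210 − 2870) / 2870 = 5.05 km.

5.05 km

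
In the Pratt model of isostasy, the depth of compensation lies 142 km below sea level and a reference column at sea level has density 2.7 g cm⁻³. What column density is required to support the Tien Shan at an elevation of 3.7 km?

Pratt balance: ρ_ref D = ρ (D + h).
ρ = ρ_ref D/(D + h) = 2.7 × 142 km/(142 km + 3.7 km) = 2.63 g cm⁻³.

2.63 g cm⁻³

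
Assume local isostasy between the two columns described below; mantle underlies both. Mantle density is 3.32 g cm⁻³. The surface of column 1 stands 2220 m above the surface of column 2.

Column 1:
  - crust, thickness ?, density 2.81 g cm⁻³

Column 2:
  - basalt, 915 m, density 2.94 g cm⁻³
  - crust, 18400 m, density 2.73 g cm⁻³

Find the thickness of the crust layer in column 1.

Take the compensation level at the base of the deeper column (depth z_c below the surface of column 1) and equate Σ ρ_i t_i down to z_c; mantle fills any gap and the z_c terms cancel.
Column 1: x×2.81 + (z_c − 0 − x)×3.32
Column 2: 2220×0 + 915×2.94 + 18400×2.73 + (z_c − 2220 − 19315)×3.32
The z_c×3.32 term appears on both sides and cancels. Collect the known terms of each column as K = Σ(ρt)_known − 3.32 × (depth of known layers): K_1 = 0 − 3.32×0 = 0; K_2 = 52922.1 − 3.32×(2220 + 19315) = −18574.1.
Balance: K_1 − x×(3.32 − 2.81) = K_2, so x = (K_1 − K_2)/(3.32 − 2.81) = 18574.1/0.51 = 36400 m.

36400 m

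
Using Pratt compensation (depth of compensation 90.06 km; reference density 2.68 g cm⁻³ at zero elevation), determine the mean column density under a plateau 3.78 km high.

2.57 g cm⁻³

Pratt balance: ρ_ref D = ρ (D + h).
ρ = ρ_ref D/(D + h) = 2.68 × 90.06 km/(90.06 km + 3.78 km) = 2.57 g cm⁻³.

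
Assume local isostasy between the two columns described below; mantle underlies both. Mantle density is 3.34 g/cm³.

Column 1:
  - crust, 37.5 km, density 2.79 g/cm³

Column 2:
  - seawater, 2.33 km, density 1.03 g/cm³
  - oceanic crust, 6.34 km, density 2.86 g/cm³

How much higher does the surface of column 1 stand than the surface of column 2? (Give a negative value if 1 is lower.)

For any compensation level in the mantle, the mantle terms cancel and isostasy reduces to e = (Σt_1 − Σt_2) − (Σ(ρt)_1 − Σ(ρt)_2) / ρ_m.
Σt_1 = 37.5 km; Σt_2 = 8.67 km; Σ(ρt)_1 = 104.625; Σ(ρt)_2 = 20.5323 (in km·g/cm³).
e = (37.5 − 8.67) − (104.625 − 20.5323) / 3.34 = 3.65 km.

3.65 km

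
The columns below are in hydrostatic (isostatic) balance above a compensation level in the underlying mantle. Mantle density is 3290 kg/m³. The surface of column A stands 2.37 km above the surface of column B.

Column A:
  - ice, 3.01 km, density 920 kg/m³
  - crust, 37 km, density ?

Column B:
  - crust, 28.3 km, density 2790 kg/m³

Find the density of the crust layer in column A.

2890 kg/m³

Take the compensation level at the base of the deeper column (depth z_c below the surface of column A) and equate Σ ρ_i t_i down to z_c; mantle fills any gap and the z_c terms cancel.
Column A: 3.01×920 + 37×ρ + (z_c − 40.01)×3290
Column B: 2.37×0 + 28.3×2790 + (z_c − 2.37 − 28.3)×3290
The z_c×3290 term appears on both sides and cancels. Collect the known terms of each column as K = Σ(ρt)_known − 3290 × (depth of known layers): K_A = 2769.2 − 3290×40.01 = −128863.7; K_B = 78957 − 3290×(2.37 + 28.3) = −21947.3.
Balance: K_A + 37×ρ = K_B, so ρ = (K_B − K_A)/37 = 106916/37 = 2890 kg/m³.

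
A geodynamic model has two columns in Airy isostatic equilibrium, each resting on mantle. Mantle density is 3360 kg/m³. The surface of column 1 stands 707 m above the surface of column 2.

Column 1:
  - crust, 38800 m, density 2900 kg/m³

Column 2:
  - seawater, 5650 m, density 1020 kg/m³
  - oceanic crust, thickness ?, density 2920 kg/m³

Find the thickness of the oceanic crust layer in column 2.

Take the compensation level at the base of the deeper column (depth z_c below the surface of column 1) and equate Σ ρ_i t_i down to z_c; mantle fills any gap and the z_c terms cancel.
Column 1: 38800×2900 + (z_c − 38800)×3360
Column 2: 707×0 + 5650×1020 + x×2920 + (z_c − 707 − 5650 − x)×3360
The z_c×3360 term appears on both sides and cancels. Collect the known terms of each column as K = Σ(ρt)_known − 3360 × (depth of known layers): K_1 = 112520000 − 3360×38800 = −17848000; K_2 = 5763000 − 3360×(707 + 5650) = −15596520.
Balance: K_1 = K_2 − x×(3360 − 2920), so x = (K_2 − K_1)/(3360 − 2920) = 2251480/440 = 5120 m.

5120 m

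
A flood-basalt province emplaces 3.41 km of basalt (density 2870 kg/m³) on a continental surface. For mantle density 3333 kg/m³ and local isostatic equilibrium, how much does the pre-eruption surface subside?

2.94 km

Subaerial loading: s = t ρ_load / ρ_m.
s = 3.41 km × 2870/3333 = 2.94 km.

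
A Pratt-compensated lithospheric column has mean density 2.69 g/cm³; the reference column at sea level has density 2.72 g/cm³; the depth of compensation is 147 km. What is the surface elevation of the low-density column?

ρ_ref D = ρ (D + h) → h = D (ρ_ref − ρ)/ρ.
h = 147 km × (2.72 − 2.69)/2.69 = 1.64 km.

1.64 km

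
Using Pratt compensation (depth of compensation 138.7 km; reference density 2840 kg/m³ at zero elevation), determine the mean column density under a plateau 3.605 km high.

2770 kg/m³

Pratt balance: ρ_ref D = ρ (D + h).
ρ = ρ_ref D/(D + h) = 2840 × 138.7 km/(138.7 km + 3.605 km) = 2770 kg/m³.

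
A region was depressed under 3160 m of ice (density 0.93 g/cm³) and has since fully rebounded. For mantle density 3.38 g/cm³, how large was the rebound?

Removing the load lets mantle flow back in; uplift u satisfies ρ_ice t = ρ_m u.
u = t ρ_ice/ρ_m = 3160 m × 0.93/3.38 = 869 m.

869 m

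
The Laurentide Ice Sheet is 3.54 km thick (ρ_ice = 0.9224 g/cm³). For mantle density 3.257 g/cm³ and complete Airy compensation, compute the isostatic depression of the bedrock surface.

By Archimedes' principle applied to the lithosphere: the ice load ρ_ice t is balanced by mantle displaced below, ρ_m s.
s = t ρ_ice / ρ_m = 3.54 km × 0.9224/3.257 = 1 km.

1 km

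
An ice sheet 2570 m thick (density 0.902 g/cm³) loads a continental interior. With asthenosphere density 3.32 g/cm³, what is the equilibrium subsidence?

698 m

Equating mass per unit area of the two columns: the ice load ρ_ice t is balanced by mantle displaced below, ρ_m s.
s = t ρ_ice / ρ_m = 2570 m × 0.902/3.32 = 698 m.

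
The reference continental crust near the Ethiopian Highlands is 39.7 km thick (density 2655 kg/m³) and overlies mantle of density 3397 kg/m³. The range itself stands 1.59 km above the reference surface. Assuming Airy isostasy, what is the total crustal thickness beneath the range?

Root depth r = h ρ_c / (ρ_m − ρ_c) = 1.59 km × 2655 / 742 = 5.689 km.
Total thickness = T + h + r = 39.7 km + 1.59 km + 5.689 km = 47 km.

47 km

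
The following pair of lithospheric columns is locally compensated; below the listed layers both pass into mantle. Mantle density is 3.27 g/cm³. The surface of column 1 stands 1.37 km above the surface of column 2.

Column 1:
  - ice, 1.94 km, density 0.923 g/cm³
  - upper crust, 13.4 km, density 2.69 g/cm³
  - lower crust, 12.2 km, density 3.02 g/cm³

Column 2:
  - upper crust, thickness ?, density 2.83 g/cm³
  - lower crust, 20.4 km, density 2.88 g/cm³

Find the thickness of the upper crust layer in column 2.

Take the compensation level at the base of the deeper column (depth z_c below the surface of column 1) and equate Σ ρ_i t_i down to z_c; mantle fills any gap and the z_c terms cancel.
Column 1: 1.94×0.923 + 13.4×2.69 + 12.2×3.02 + (z_c − 27.54)×3.27
Column 2: 1.37×0 + x×2.83 + 20.4×2.88 + (z_c − 1.37 − 20.4 − x)×3.27
The z_c×3.27 term appears on both sides and cancels. Collect the known terms of each column as K = Σ(ρt)_known − 3.27 × (depth of known layers): K_1 = 74.68062 − 3.27×27.54 = −15.37518; K_2 = 58.752 − 3.27×(1.37 + 20.4) = −12.4359.
Balance: K_1 = K_2 − x×(3.27 − 2.83), so x = (K_2 − K_1)/(3.27 − 2.83) = 2.93928/0.44 = 6.68 km.

6.68 km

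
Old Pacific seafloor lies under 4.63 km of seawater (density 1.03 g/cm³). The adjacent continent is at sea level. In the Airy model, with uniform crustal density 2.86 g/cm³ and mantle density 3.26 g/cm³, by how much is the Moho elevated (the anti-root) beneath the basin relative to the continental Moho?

Isostatic balance requires: replacing crust with seawater at the top is compensated by replacing crust with mantle at the base: d (ρ_c − ρ_w) = a (ρ_m − ρ_c).
a = d (ρ_c − ρ_w)/(ρ_m − ρ_c) = 4.63 km × 1.83/0.4 = 21.2 km.

21.2 km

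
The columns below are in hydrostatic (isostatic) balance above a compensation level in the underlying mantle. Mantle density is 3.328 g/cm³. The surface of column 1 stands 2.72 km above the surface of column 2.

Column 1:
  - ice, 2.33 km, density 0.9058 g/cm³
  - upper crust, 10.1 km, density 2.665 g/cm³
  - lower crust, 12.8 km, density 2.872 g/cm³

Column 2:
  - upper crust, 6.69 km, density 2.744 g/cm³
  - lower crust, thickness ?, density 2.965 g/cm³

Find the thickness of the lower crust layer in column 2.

14.4 km

Take the compensation level at the base of the deeper column (depth z_c below the surface of column 1) and equate Σ ρ_i t_i down to z_c; mantle fills any gap and the z_c terms cancel.
Column 1: 2.33×0.9058 + 10.1×2.665 + 12.8×2.872 + (z_c − 25.23)×3.328
Column 2: 2.72×0 + 6.69×2.744 + x×2.965 + (z_c − 2.72 − 6.69 − x)×3.328
The z_c×3.328 term appears on both sides and cancels. Collect the known terms of each column as K = Σ(ρt)_known − 3.328 × (depth of known layers): K_1 = 65.788614 − 3.328×25.23 = −18.176826; K_2 = 18.35736 − 3.328×(2.72 + 6.69) = −12.95912.
Balance: K_1 = K_2 − x×(3.328 − 2.965), so x = (K_2 − K_1)/(3.328 − 2.965) = 5.21771/0.363 = 14.4 km.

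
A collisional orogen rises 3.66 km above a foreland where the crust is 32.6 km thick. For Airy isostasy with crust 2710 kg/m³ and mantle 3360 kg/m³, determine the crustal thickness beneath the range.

51.5 km

Root depth r = h ρ_c / (ρ_m − ρ_c) = 3.66 km × 2710 / 650 = 15.26 km.
Total thickness = T + h + r = 32.6 km + 3.66 km + 15.26 km = 51.5 km.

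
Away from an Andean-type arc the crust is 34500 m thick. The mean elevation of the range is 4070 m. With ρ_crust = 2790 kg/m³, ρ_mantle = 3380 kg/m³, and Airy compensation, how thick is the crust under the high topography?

Root depth r = h ρ_c / (ρ_m − ρ_c) = 4070 m × 2790 / 590 = 19250 m.
Total thickness = T + h + r = 34500 m + 4070 m + 19250 m = 57800 m.

57800 m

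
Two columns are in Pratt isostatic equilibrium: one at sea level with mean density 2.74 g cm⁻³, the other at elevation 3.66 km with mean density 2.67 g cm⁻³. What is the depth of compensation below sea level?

140 km

ρ_ref D = ρ (D + h) → D (ρ_ref − ρ) = ρ h.
D = ρ h/(ρ_ref − ρ) = 2.67 × 3.66 km/(2.74 − 2.67) = 140 km.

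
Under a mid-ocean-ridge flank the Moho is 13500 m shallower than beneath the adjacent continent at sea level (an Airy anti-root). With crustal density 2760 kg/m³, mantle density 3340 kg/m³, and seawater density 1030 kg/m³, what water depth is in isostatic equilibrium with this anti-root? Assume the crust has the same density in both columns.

4530 m

Replacing a thickness d of crust by seawater at the top must be balanced by replacing crust with mantle at the base: d (ρ_c − ρ_w) = a (ρ_m − ρ_c).
d = a (ρ_m − ρ_c)/(ρ_c − ρ_w) = 13500 m × 580/1730 = 4530 m.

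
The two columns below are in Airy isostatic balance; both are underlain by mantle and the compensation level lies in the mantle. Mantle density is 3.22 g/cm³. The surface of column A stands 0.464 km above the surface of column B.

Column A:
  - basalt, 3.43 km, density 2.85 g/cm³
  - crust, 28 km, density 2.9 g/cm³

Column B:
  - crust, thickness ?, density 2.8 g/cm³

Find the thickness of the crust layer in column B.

20.8 km

Take the compensation level at the base of the deeper column (depth z_c below the surface of column A) and equate Σ ρ_i t_i down to z_c; mantle fills any gap and the z_c terms cancel.
Column A: 3.43×2.85 + 28×2.9 + (z_c − 31.43)×3.22
Column B: 0.464×0 + x×2.8 + (z_c − 0.464 − 0 − x)×3.22
The z_c×3.22 term appears on both sides and cancels. Collect the known terms of each column as K = Σ(ρt)_known − 3.22 × (depth of known layers): K_A = 90.9755 − 3.22×31.43 = −10.2291; K_B = 0 − 3.22×(0.464 + 0) = −1.49408.
Balance: K_A = K_B − x×(3.22 − 2.8), so x = (K_B − K_A)/(3.22 − 2.8) = 8.73502/0.42 = 20.8 km.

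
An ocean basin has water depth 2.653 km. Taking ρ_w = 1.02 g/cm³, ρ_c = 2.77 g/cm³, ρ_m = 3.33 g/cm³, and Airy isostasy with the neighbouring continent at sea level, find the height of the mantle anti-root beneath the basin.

8.29 km

Balancing pressure at the compensation depth: replacing crust with seawater at the top is compensated by replacing crust with mantle at the base: d (ρ_c − ρ_w) = a (ρ_m − ρ_c).
a = d (ρ_c − ρ_w)/(ρ_m − ρ_c) = 2.653 km × 1.75/0.56 = 8.29 km.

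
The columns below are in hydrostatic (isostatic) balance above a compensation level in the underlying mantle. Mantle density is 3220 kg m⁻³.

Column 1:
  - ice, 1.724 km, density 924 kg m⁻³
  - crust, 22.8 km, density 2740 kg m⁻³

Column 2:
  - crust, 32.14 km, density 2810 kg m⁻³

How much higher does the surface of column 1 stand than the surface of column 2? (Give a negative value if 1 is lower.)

For any compensation level in the mantle, the mantle terms cancel and isostasy reduces to e = (Σt_1 − Σt_2) − (Σ(ρt)_1 − Σ(ρt)_2) / ρ_m.
Σt_1 = 24.524 km; Σt_2 = 32.14 km; Σ(ρt)_1 = 64064.976; Σ(ρt)_2 = 90313.4 (in km·kg m⁻³).
e = (24.524 − 32.14) − (64064.976 − 90313.4) / 3220 = 0.536 km.

0.536 km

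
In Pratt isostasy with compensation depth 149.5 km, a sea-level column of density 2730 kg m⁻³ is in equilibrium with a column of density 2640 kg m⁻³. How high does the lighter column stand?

5.1 km

ρ_ref D = ρ (D + h) → h = D (ρ_ref − ρ)/ρ.
h = 149.5 km × (2730 − 2640)/2640 = 5.1 km.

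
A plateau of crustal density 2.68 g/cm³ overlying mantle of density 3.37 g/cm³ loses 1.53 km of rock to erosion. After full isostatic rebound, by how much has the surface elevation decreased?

Rebound u = e ρ_c/ρ_m = 1.53 km × 2.68/3.37 = 1.217 km.
Net surface drop = e − u = 1.53 km − 1.217 km = e (ρ_m − ρ_c)/ρ_m = 0.313 km.

0.313 km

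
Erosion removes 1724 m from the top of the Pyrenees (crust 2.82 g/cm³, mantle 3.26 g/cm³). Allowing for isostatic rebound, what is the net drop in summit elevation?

233 m

Rebound u = e ρ_c/ρ_m = 1724 m × 2.82/3.26 = 1491 m.
Net surface drop = e − u = 1724 m − 1491 m = e (ρ_m − ρ_c)/ρ_m = 233 m.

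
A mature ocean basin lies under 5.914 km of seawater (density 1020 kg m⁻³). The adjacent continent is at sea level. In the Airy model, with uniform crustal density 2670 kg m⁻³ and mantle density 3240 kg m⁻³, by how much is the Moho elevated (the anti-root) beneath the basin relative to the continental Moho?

17.1 km

Equating mass per unit area of the two columns: replacing crust with seawater at the top is compensated by replacing crust with mantle at the base: d (ρ_c − ρ_w) = a (ρ_m − ρ_c).
a = d (ρ_c − ρ_w)/(ρ_m − ρ_c) = 5.914 km × 1650/570 = 17.1 km.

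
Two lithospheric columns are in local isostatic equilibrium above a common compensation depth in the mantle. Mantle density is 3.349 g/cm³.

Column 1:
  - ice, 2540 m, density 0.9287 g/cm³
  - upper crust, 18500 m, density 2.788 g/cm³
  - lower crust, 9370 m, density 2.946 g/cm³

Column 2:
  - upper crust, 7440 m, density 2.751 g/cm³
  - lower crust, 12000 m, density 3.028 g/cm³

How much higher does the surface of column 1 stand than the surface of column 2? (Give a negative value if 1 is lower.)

3580 m

For any compensation level in the mantle, the mantle terms cancel and isostasy reduces to e = (Σt_1 − Σt_2) − (Σ(ρt)_1 − Σ(ρt)_2) / ρ_m.
Σt_1 = 30410 m; Σt_2 = 19440 m; Σ(ρt)_1 = 81540.918; Σ(ρt)_2 = 56803.44 (in m·g/cm³).
e = (30410 − 19440) − (81540.918 − 56803.44) / 3.349 = 3580 m.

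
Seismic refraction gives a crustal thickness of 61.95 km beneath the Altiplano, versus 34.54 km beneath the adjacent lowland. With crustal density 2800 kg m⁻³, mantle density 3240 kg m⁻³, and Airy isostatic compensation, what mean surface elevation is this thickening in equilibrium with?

Excess crust Δ = 61.95 km − 34.54 km = 27.41 km, split between elevation h and root r with h + r = Δ.
Airy balance ρ_c h = (ρ_m − ρ_c) r gives r = h ρ_c/(ρ_m − ρ_c), so h (1 + ρ_c/(ρ_m − ρ_c)) = Δ, i.e. h = Δ (ρ_m − ρ_c)/ρ_m.
h = 27.41 km × 440/3240 = 3.72 km.

3.72 km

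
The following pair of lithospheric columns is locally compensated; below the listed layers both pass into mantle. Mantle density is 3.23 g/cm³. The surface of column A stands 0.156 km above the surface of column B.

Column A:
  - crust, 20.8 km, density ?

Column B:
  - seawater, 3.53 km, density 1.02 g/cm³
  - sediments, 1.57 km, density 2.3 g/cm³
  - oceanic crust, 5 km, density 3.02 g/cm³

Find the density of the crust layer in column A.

Take the compensation level at the base of the deeper column (depth z_c below the surface of column A) and equate Σ ρ_i t_i down to z_c; mantle fills any gap and the z_c terms cancel.
Column A: 20.8×ρ + (z_c − 20.8)×3.23
Column B: 0.156×0 + 3.53×1.02 + 1.57×2.3 + 5×3.02 + (z_c − 0.156 − 10.1)×3.23
The z_c×3.23 term appears on both sides and cancels. Collect the known terms of each column as K = Σ(ρt)_known − 3.23 × (depth of known layers): K_A = 0 − 3.23×20.8 = −67.184; K_B = 22.3116 − 3.23×(0.156 + 10.1) = −10.81528.
Balance: K_A + 20.8×ρ = K_B, so ρ = (K_B − K_A)/20.8 = 56.3687/20.8 = 2.71 g/cm³.

2.71 g/cm³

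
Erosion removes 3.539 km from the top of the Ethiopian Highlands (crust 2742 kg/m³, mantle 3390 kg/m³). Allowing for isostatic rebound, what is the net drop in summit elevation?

Rebound u = e ρ_c/ρ_m = 3.539 km × 2742/3390 = 2.863 km.
Net surface drop = e − u = 3.539 km − 2.863 km = e (ρ_m − ρ_c)/ρ_m = 0.676 km.

0.676 km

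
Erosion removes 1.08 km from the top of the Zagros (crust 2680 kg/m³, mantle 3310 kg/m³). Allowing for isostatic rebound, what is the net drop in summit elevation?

Rebound u = e ρ_c/ρ_m = 1.08 km × 2680/3310 = 0.8744 km.
Net surface drop = e − u = 1.08 km − 0.8744 km = e (ρ_m − ρ_c)/ρ_m = 0.206 km.

0.206 km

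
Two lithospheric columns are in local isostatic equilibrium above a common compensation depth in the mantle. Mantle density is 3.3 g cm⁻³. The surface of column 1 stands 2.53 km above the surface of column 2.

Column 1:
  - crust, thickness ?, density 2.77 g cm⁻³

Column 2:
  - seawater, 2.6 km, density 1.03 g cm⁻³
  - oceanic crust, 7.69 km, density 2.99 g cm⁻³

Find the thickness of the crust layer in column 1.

31.4 km

Take the compensation level at the base of the deeper column (depth z_c below the surface of column 1) and equate Σ ρ_i t_i down to z_c; mantle fills any gap and the z_c terms cancel.
Column 1: x×2.77 + (z_c − 0 − x)×3.3
Column 2: 2.53×0 + 2.6×1.03 + 7.69×2.99 + (z_c − 2.53 − 10.29)×3.3
The z_c×3.3 term appears on both sides and cancels. Collect the known terms of each column as K = Σ(ρt)_known − 3.3 × (depth of known layers): K_1 = 0 − 3.3×0 = 0; K_2 = 25.6711 − 3.3×(2.53 + 10.29) = −16.6349.
Balance: K_1 − x×(3.3 − 2.77) = K_2, so x = (K_1 − K_2)/(3.3 − 2.77) = 16.6349/0.53 = 31.4 km.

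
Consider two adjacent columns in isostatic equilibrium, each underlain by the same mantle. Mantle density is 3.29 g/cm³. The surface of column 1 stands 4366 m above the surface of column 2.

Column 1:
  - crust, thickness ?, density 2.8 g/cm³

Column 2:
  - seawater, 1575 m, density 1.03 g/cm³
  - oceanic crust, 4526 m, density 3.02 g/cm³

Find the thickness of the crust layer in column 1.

Take the compensation level at the base of the deeper column (depth z_c below the surface of column 1) and equate Σ ρ_i t_i down to z_c; mantle fills any gap and the z_c terms cancel.
Column 1: x×2.8 + (z_c − 0 − x)×3.29
Column 2: 4366×0 + 1575×1.03 + 4526×3.02 + (z_c − 4366 − 6101)×3.29
The z_c×3.29 term appears on both sides and cancels. Collect the known terms of each column as K = Σ(ρt)_known − 3.29 × (depth of known layers): K_1 = 0 − 3.29×0 = 0; K_2 = 15290.77 − 3.29×(4366 + 6101) = −19145.66.
Balance: K_1 − x×(3.29 − 2.8) = K_2, so x = (K_1 − K_2)/(3.29 − 2.8) = 19145.7/0.49 = 39100 m.

39100 m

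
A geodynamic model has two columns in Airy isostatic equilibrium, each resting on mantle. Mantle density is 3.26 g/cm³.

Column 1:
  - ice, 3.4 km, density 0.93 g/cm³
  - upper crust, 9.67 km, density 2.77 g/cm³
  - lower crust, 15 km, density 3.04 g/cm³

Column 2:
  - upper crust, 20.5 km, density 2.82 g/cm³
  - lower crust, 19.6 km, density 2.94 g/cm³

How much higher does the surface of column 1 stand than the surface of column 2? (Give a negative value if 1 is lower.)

For any compensation level in the mantle, the mantle terms cancel and isostasy reduces to e = (Σt_1 − Σt_2) − (Σ(ρt)_1 − Σ(ρt)_2) / ρ_m.
Σt_1 = 28.07 km; Σt_2 = 40.1 km; Σ(ρt)_1 = 75.5479; Σ(ρt)_2 = 115.434 (in km·g/cm³).
e = (28.07 − 40.1) − (75.5479 − 115.434) / 3.26 = 0.205 km.

0.205 km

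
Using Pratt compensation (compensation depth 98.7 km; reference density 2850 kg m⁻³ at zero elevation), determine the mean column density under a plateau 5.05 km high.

Pratt balance: ρ_ref D = ρ (D + h).
ρ = ρ_ref D/(D + h) = 2850 × 98.7 km/(98.7 km + 5.05 km) = 2710 kg m⁻³.

2710 kg m⁻³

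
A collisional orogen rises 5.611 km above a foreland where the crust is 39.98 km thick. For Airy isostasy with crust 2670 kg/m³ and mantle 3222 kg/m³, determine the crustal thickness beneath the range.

Root depth r = h ρ_c / (ρ_m − ρ_c) = 5.611 km × 2670 / 552 = 27.14 km.
Total thickness = T + h + r = 39.98 km + 5.611 km + 27.14 km = 72.7 km.

72.7 km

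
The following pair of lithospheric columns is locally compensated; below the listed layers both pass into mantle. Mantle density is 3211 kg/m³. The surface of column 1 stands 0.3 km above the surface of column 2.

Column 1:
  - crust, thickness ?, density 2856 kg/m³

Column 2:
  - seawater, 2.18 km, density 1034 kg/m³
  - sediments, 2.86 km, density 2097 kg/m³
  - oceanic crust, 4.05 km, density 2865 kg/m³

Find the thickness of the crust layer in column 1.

Take the compensation level at the base of the deeper column (depth z_c below the surface of column 1) and equate Σ ρ_i t_i down to z_c; mantle fills any gap and the z_c terms cancel.
Column 1: x×2856 + (z_c − 0 − x)×3211
Column 2: 0.3×0 + 2.18×1034 + 2.86×2097 + 4.05×2865 + (z_c − 0.3 − 9.09)×3211
The z_c×3211 term appears on both sides and cancels. Collect the known terms of each column as K = Σ(ρt)_known − 3211 × (depth of known layers): K_1 = 0 − 3211×0 = 0; K_2 = 19854.79 − 3211×(0.3 + 9.09) = −10296.5.
Balance: K_1 − x×(3211 − 2856) = K_2, so x = (K_1 − K_2)/(3211 − 2856) = 10296.5/355 = 29 km.

29 km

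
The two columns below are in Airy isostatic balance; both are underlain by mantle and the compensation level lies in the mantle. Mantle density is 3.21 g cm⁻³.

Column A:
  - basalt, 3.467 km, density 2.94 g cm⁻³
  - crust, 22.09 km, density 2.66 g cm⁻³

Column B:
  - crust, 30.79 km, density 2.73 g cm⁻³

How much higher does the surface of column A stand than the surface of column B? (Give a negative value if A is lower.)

−0.528 km

For any compensation level in the mantle, the mantle terms cancel and isostasy reduces to e = (Σt_A − Σt_B) − (Σ(ρt)_A − Σ(ρt)_B) / ρ_m.
Σt_A = 25.557 km; Σt_B = 30.79 km; Σ(ρt)_A = 68.95238; Σ(ρt)_B = 84.0567 (in km·g cm⁻³).
e = (25.557 − 30.79) − (68.95238 − 84.0567) / 3.21 = −0.528 km.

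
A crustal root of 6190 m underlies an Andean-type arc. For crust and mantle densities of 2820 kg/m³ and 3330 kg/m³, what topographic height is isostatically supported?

Isostatic balance requires: ρ_c h = (ρ_m − ρ_c) r.
h = r (ρ_m − ρ_c) / ρ_c = 6190 m × (3330 − 2820) / 2820 = 1120 m.

1120 m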